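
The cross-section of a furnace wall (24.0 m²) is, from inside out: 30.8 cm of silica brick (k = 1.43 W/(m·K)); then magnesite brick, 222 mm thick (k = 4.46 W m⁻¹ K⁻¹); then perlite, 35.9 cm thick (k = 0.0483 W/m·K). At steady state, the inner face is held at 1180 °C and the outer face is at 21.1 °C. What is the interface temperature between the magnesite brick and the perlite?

T = 1140 °C

Resistance network (inner→outer):
  R_silica brick = L/(kA) = 0.308/(1.43·24.0) = 0.008974 K/W
  R_magnesite brick = L/(kA) = 0.222/(4.46·24.0) = 0.002074 K/W
  R_perlite = L/(kA) = 0.359/(0.0483·24.0) = 0.3097 K/W
ΣR = 0.008974 + 0.002074 + 0.3097 = 0.3207 K/W
Q = ΔT/ΣR = (1180 °C − 21.1 °C)/0.3207 = 3614 W
From the inner boundary to the magnesite brick/perlite interface, ΣR_partial = 0.01105 K/W.
T_interface = T_in − Q·ΣR_partial = 1180 °C − (3614)(0.01105) = 1140 °C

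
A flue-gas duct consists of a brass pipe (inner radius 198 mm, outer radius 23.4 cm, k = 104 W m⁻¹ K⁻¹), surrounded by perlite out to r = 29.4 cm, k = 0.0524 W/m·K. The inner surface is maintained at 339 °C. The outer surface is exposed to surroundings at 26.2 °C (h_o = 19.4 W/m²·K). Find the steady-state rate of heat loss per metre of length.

Q' = 434 W/m

Series thermal resistances, inner to outer:
  R'_brass = ln(0.234/0.198)/(2πk) = 0.1671/(2π·104) = 2.556×10^-4 m·K/W
  R'_perlite = ln(0.294/0.234)/(2πk) = 0.2283/(2π·0.0524) = 0.6933 m·K/W
  R'_conv,out = 1/(2πr h) = 1/(2π·0.294·19.4) = 0.02790 m·K/W
ΣR = 2.556×10^-4 + 0.6933 + 0.02790 = 0.7215 m·K/W
Q' = ΔT/ΣR = (339 °C − 26.2 °C)/0.7215 = 434 W/m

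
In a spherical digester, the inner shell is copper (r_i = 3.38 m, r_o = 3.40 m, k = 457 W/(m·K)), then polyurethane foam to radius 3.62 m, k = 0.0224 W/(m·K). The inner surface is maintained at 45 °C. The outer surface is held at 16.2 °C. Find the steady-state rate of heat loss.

Treat each layer as a resistance in series:
  R_copper = (1/3.38 − 1/3.40)/(4πk) = 0.001740/(4π·457) = 3.030×10^-7 K/W
  R_polyurethane foam = (1/3.40 − 1/3.62)/(4πk) = 0.01787/(4π·0.0224) = 0.06350 K/W
ΣR = 3.030×10^-7 + 0.06350 = 0.06350 K/W
Q = ΔT/ΣR = (45 °C − 16.2 °C)/0.06350 = 454 W

Q = 454 W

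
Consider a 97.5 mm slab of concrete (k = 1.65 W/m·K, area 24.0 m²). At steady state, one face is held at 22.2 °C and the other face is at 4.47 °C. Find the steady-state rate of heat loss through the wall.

Q = 7.20 kW

Q = kA·ΔT/L = 1.65 × 24.0 × |22.2 °C − 4.47 °C| / 0.0975 = 7200 W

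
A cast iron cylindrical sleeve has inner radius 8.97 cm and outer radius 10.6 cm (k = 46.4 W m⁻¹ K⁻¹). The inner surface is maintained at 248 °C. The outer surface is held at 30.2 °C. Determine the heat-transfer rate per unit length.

Q' = 2πk·ΔT/ln(r₂/r₁) = 2π × 46.4 × 217.8 / ln(0.106/0.0897) = 3.80×10^5 W/m

Q' = 3.80×10^5 W/m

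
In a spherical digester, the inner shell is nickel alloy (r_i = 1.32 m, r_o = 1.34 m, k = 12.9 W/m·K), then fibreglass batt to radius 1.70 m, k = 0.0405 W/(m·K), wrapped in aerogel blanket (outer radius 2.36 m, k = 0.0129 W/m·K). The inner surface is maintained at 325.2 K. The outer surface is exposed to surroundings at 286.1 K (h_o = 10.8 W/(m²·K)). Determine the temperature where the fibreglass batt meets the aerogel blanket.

T = 316.0 K

Series thermal resistances, inner to outer:
  R_nickel alloy = (1/1.32 − 1/1.34)/(4πk) = 0.01131/(4π·12.9) = 6.975×10^-5 K/W
  R_fibreglass batt = (1/1.34 − 1/1.70)/(4πk) = 0.1580/(4π·0.0405) = 0.3105 K/W
  R_aerogel blanket = (1/1.70 − 1/2.36)/(4πk) = 0.1645/(4π·0.0129) = 1.015 K/W
  R_conv,out = 1/(4πr²h) = 1/(4π·2.36²·10.8) = 0.001323 K/W
ΣR = 6.975×10^-5 + 0.3105 + 1.015 + 0.001323 = 1.327 K/W
Q = ΔT/ΣR = (325.2 K − 286.1 K)/1.327 = 29.46 W
From the inner boundary to the fibreglass batt/aerogel blanket interface, ΣR_partial = 0.3106 K/W.
T_interface = T_in − Q·ΣR_partial = 325.2 K − (29.46)(0.3106) = 316.0 K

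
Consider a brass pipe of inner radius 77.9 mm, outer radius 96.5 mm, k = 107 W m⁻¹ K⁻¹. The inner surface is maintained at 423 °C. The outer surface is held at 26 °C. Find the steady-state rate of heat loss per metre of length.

Q' = 1250 kW/m

Q' = 2πk·ΔT/ln(r₂/r₁) = 2π × 107 × 397 / ln(0.0965/0.0779) = 1.25×10^6 W/m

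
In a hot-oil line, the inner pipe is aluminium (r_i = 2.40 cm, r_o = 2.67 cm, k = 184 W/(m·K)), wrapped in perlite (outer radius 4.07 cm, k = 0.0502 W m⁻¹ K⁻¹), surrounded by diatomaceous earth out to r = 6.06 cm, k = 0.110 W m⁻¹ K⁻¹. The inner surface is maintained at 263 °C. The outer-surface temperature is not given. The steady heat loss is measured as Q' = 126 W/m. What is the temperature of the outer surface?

T_out = 22.0 °C

Sum the resistances:
  R'_aluminium = ln(0.0267/0.0240)/(2πk) = 0.1066/(2π·184) = 9.221×10^-5 m·K/W
  R'_perlite = ln(0.0407/0.0267)/(2πk) = 0.4216/(2π·0.0502) = 1.337 m·K/W
  R'_diatomaceous earth = ln(0.0606/0.0407)/(2πk) = 0.3981/(2π·0.110) = 0.5759 m·K/W
ΣR = 1.913 m·K/W
ΔT = Q'·ΣR = 126 × 1.913 = 241.0 K
Heat flows outward, so T_out = T_in − ΔT = 263 − 241.0 = 22.0 °C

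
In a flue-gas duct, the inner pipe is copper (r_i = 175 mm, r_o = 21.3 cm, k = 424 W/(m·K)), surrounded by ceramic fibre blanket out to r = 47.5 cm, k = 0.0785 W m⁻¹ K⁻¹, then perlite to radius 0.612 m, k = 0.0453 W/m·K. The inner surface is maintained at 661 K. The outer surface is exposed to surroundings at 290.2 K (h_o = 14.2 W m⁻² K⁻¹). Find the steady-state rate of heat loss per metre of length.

Q' = 146 W/m

Resistance network (inner→outer):
  R'_copper = ln(0.213/0.175)/(2πk) = 0.1965/(2π·424) = 7.376×10^-5 m·K/W
  R'_ceramic fibre blanket = ln(0.475/0.213)/(2πk) = 0.8020/(2π·0.0785) = 1.626 m·K/W
  R'_perlite = ln(0.612/0.475)/(2πk) = 0.2534/(2π·0.0453) = 0.8903 m·K/W
  R'_conv,out = 1/(2πr h) = 1/(2π·0.612·14.2) = 0.01831 m·K/W
ΣR = 7.376×10^-5 + 1.626 + 0.8903 + 0.01831 = 2.535 m·K/W
Q' = ΔT/ΣR = (661 K − 290.2 K)/2.535 = 146 W/m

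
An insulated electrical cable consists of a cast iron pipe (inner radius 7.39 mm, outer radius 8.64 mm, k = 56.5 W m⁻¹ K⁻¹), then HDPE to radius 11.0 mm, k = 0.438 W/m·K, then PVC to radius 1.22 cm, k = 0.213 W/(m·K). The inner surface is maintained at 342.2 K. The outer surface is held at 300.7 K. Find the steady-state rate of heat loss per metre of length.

Treat each layer as a resistance in series:
  R'_cast iron = ln(0.00864/0.00739)/(2πk) = 0.1563/(2π·56.5) = 4.402×10^-4 m·K/W
  R'_HDPE = ln(0.0110/0.00864)/(2πk) = 0.2415/(2π·0.438) = 0.08775 m·K/W
  R'_PVC = ln(0.0122/0.0110)/(2πk) = 0.1035/(2π·0.213) = 0.07737 m·K/W
ΣR = 4.402×10^-4 + 0.08775 + 0.07737 = 0.1656 m·K/W
Q' = ΔT/ΣR = (342.2 K − 300.7 K)/0.1656 = 251 W/m

Q' = 251 W/m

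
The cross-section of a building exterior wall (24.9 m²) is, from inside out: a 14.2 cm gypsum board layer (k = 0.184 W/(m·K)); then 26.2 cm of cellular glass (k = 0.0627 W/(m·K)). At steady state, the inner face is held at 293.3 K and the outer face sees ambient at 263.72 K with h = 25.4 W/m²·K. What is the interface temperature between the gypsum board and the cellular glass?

T = 288.7 K

Treat each layer as a resistance in series:
  R_gypsum board = L/(kA) = 0.142/(0.184·24.9) = 0.03099 K/W
  R_cellular glass = L/(kA) = 0.262/(0.0627·24.9) = 0.1678 K/W
  R_conv,out = 1/(hA) = 1/(25.4·24.9) = 0.001581 K/W
ΣR = 0.03099 + 0.1678 + 0.001581 = 0.2004 K/W
Q = ΔT/ΣR = (293.3 K − 263.72 K)/0.2004 = 147.6 W
From the inner boundary to the gypsum board/cellular glass interface, ΣR_partial = 0.03099 K/W.
T_interface = T_in − Q·ΣR_partial = 293.3 K − (147.6)(0.03099) = 288.7 K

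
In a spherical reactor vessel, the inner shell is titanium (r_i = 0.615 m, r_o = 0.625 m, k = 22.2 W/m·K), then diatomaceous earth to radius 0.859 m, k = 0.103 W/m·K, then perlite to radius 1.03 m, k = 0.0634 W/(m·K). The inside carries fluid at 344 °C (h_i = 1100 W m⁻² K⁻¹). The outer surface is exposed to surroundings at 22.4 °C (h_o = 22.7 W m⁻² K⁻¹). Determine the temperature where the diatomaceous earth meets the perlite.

Series thermal resistances, inner to outer:
  R_conv,in = 1/(4πr²h) = 1/(4π·0.615²·1100) = 1.913×10^-4 K/W
  R_titanium = (1/0.615 − 1/0.625)/(4πk) = 0.02602/(4π·22.2) = 9.326×10^-5 K/W
  R_diatomaceous earth = (1/0.625 − 1/0.859)/(4πk) = 0.4359/(4π·0.103) = 0.3367 K/W
  R_perlite = (1/0.859 − 1/1.03)/(4πk) = 0.1933/(4π·0.0634) = 0.2426 K/W
  R_conv,out = 1/(4πr²h) = 1/(4π·1.03²·22.7) = 0.003304 K/W
ΣR = 1.913×10^-4 + 9.326×10^-5 + 0.3367 + 0.2426 + 0.003304 = 0.5829 K/W
Q = ΔT/ΣR = (344 °C − 22.4 °C)/0.5829 = 551.7 W
From the inner boundary to the diatomaceous earth/perlite interface, ΣR_partial = 0.3370 K/W.
T_interface = T_in − Q·ΣR_partial = 344 °C − (551.7)(0.3370) = 158 °C

T = 158 °C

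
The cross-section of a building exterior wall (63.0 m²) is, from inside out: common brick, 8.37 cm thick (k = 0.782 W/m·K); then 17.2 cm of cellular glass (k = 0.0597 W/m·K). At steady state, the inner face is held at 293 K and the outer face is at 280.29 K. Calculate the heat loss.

Resistance network (inner→outer):
  R_common brick = L/(kA) = 0.0837/(0.782·63.0) = 0.001699 K/W
  R_cellular glass = L/(kA) = 0.172/(0.0597·63.0) = 0.04573 K/W
ΣR = 0.001699 + 0.04573 = 0.04743 K/W
Q = ΔT/ΣR = (293 K − 280.29 K)/0.04743 = 268 W

Q = 268 W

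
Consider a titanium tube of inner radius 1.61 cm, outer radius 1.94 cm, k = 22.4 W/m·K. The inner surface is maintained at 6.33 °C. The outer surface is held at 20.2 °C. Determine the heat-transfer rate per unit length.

Q' = 10.5 kW/m

Q' = 2πk·ΔT/ln(r₂/r₁) = 2π × 22.4 × 13.87 / ln(0.0194/0.0161) = 10500 W/m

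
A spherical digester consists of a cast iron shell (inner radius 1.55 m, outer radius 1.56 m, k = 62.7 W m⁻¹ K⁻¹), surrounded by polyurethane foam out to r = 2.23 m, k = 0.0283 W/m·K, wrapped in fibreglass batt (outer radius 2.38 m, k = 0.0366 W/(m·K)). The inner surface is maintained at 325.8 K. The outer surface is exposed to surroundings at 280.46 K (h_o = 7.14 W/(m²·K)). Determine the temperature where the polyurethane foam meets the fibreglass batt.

T = 285.2 K

Treat each layer as a resistance in series:
  R_cast iron = (1/1.55 − 1/1.56)/(4πk) = 0.004136/(4π·62.7) = 5.249×10^-6 K/W
  R_polyurethane foam = (1/1.56 − 1/2.23)/(4πk) = 0.1926/(4π·0.0283) = 0.5416 K/W
  R_fibreglass batt = (1/2.23 − 1/2.38)/(4πk) = 0.02826/(4π·0.0366) = 0.06145 K/W
  R_conv,out = 1/(4πr²h) = 1/(4π·2.38²·7.14) = 0.001968 K/W
ΣR = 5.249×10^-6 + 0.5416 + 0.06145 + 0.001968 = 0.6050 K/W
Q = ΔT/ΣR = (325.8 K − 280.46 K)/0.6050 = 74.94 W
From the inner boundary to the polyurethane foam/fibreglass batt interface, ΣR_partial = 0.5416 K/W.
T_interface = T_in − Q·ΣR_partial = 325.8 K − (74.94)(0.5416) = 285.2 K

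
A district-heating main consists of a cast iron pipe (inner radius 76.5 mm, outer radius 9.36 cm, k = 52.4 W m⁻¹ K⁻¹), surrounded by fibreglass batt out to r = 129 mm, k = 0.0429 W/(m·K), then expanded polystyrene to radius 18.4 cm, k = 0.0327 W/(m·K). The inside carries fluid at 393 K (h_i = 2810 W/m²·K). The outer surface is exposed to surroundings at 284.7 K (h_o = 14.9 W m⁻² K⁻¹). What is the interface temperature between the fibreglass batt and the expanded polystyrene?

T = 349.7 K

Resistance network (inner→outer):
  R'_conv,in = 1/(2πr h) = 1/(2π·0.0765·2810) = 7.404×10^-4 m·K/W
  R'_cast iron = ln(0.0936/0.0765)/(2πk) = 0.2017/(2π·52.4) = 6.127×10^-4 m·K/W
  R'_fibreglass batt = ln(0.129/0.0936)/(2πk) = 0.3208/(2π·0.0429) = 1.190 m·K/W
  R'_expanded polystyrene = ln(0.184/0.129)/(2πk) = 0.3551/(2π·0.0327) = 1.728 m·K/W
  R'_conv,out = 1/(2πr h) = 1/(2π·0.184·14.9) = 0.05805 m·K/W
ΣR = 7.404×10^-4 + 6.127×10^-4 + 1.190 + 1.728 + 0.05805 = 2.977 m·K/W
Q' = ΔT/ΣR = (393 K − 284.7 K)/2.977 = 36.38 W/m
From the inner boundary to the fibreglass batt/expanded polystyrene interface, ΣR_partial = 1.191 m·K/W.
T_interface = T_in − Q'·ΣR_partial = 393 K − (36.38)(1.191) = 349.7 K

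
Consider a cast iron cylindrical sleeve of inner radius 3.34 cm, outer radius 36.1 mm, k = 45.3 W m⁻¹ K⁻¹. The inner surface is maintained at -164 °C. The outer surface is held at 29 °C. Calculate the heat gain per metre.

Q' = 2πk·ΔT/ln(r₂/r₁) = 2π × 45.3 × 193 / ln(0.0361/0.0334) = 7.07×10^5 W/m

Q' = 7.07×10^5 W/m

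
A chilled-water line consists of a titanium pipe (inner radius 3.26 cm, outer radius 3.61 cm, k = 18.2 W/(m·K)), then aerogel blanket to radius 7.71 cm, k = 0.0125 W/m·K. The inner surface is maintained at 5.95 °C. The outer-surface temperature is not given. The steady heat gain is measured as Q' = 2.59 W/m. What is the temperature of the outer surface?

Series resistances:
  R'_titanium = ln(0.0361/0.0326)/(2πk) = 0.1020/(2π·18.2) = 8.918×10^-4 m·K/W
  R'_aerogel blanket = ln(0.0771/0.0361)/(2πk) = 0.7588/(2π·0.0125) = 9.661 m·K/W
ΣR = 9.662 m·K/W
ΔT = Q'·ΣR = 2.59 × 9.662 = 25.02 K
Heat flows inward, so T_out = T_in + ΔT = 5.95 + 25.02 = 31.0 °C

T_out = 31.0 °C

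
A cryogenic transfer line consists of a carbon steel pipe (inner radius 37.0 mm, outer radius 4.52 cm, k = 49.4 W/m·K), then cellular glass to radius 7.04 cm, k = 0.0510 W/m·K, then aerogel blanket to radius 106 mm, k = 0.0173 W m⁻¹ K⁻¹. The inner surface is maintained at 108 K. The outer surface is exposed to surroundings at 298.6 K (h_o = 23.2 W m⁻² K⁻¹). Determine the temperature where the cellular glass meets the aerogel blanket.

Resistance network (inner→outer):
  R'_carbon steel = ln(0.0452/0.0370)/(2πk) = 0.2002/(2π·49.4) = 6.449×10^-4 m·K/W
  R'_cellular glass = ln(0.0704/0.0452)/(2πk) = 0.4431/(2π·0.0510) = 1.383 m·K/W
  R'_aerogel blanket = ln(0.106/0.0704)/(2πk) = 0.4092/(2π·0.0173) = 3.765 m·K/W
  R'_conv,out = 1/(2πr h) = 1/(2π·0.106·23.2) = 0.06472 m·K/W
ΣR = 6.449×10^-4 + 1.383 + 3.765 + 0.06472 = 5.213 m·K/W
Q' = ΔT/ΣR = (108 K − 298.6 K)/5.213 = -36.56 W/m
From the inner boundary to the cellular glass/aerogel blanket interface, ΣR_partial = 1.384 m·K/W.
T_interface = T_in − Q'·ΣR_partial = 108 K − (-36.56)(1.384) = 159 K

T = 159 K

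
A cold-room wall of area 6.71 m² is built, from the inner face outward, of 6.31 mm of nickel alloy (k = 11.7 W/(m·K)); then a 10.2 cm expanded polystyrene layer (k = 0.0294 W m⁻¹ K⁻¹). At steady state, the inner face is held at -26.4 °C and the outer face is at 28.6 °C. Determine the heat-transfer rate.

Treat each layer as a resistance in series:
  R_nickel alloy = L/(kA) = 0.00631/(11.7·6.71) = 8.037×10^-5 K/W
  R_expanded polystyrene = L/(kA) = 0.102/(0.0294·6.71) = 0.5170 K/W
ΣR = 8.037×10^-5 + 0.5170 = 0.5171 K/W
Q = ΔT/ΣR = (-26.4 °C − 28.6 °C)/0.5171 = -106 W
(Negative Q ⇒ heat flows inward; heat gain = 106 W.)

Q = 106 W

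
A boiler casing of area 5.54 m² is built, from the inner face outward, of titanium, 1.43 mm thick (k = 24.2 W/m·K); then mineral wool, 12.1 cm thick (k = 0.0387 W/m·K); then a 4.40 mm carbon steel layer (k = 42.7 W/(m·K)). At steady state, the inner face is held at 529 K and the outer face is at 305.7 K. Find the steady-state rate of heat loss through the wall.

Resistance network (inner→outer):
  R_titanium = L/(kA) = 0.00143/(24.2·5.54) = 1.067×10^-5 K/W
  R_mineral wool = L/(kA) = 0.121/(0.0387·5.54) = 0.5644 K/W
  R_carbon steel = L/(kA) = 0.00440/(42.7·5.54) = 1.860×10^-5 K/W
ΣR = 1.067×10^-5 + 0.5644 + 1.860×10^-5 = 0.5644 K/W
Q = ΔT/ΣR = (529 K − 305.7 K)/0.5644 = 396 W

Q = 396 W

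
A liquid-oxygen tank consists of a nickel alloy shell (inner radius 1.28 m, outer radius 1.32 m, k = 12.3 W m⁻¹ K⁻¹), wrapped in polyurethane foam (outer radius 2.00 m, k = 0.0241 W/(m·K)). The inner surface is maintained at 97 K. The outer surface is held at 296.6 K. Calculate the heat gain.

Q = 235 W

Resistance network (inner→outer):
  R_nickel alloy = (1/1.28 − 1/1.32)/(4πk) = 0.02367/(4π·12.3) = 1.532×10^-4 K/W
  R_polyurethane foam = (1/1.32 − 1/2.00)/(4πk) = 0.2576/(4π·0.0241) = 0.8505 K/W
ΣR = 1.532×10^-4 + 0.8505 = 0.8507 K/W
Q = ΔT/ΣR = (97 K − 296.6 K)/0.8507 = -235 W
(Negative Q ⇒ heat flows inward; heat gain = 235 W.)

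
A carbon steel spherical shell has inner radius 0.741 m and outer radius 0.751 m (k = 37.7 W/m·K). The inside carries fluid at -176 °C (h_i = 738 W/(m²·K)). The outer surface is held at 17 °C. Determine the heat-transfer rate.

Q = 824 kW

Treat each layer as a resistance in series:
  R_conv,in = 1/(4πr²h) = 1/(4π·0.741²·738) = 1.964×10^-4 K/W
  R_carbon steel = (1/0.741 − 1/0.751)/(4πk) = 0.01797/(4π·37.7) = 3.793×10^-5 K/W
ΣR = 1.964×10^-4 + 3.793×10^-5 = 2.343×10^-4 K/W
Q = ΔT/ΣR = (-176 °C − 17 °C)/2.343×10^-4 = -8.24×10^5 W
(Negative Q ⇒ heat flows inward; heat gain = 8.24×10^5 W.)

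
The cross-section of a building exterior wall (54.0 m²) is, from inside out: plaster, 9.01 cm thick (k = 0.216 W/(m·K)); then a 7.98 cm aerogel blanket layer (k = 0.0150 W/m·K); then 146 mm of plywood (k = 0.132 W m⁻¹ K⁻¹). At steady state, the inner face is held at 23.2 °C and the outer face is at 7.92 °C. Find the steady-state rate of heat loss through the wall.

Series thermal resistances, inner to outer:
  R_plaster = L/(kA) = 0.0901/(0.216·54.0) = 0.007725 K/W
  R_aerogel blanket = L/(kA) = 0.0798/(0.0150·54.0) = 0.09852 K/W
  R_plywood = L/(kA) = 0.146/(0.132·54.0) = 0.02048 K/W
ΣR = 0.007725 + 0.09852 + 0.02048 = 0.1267 K/W
Q = ΔT/ΣR = (23.2 °C − 7.92 °C)/0.1267 = 121 W

Q = 121 W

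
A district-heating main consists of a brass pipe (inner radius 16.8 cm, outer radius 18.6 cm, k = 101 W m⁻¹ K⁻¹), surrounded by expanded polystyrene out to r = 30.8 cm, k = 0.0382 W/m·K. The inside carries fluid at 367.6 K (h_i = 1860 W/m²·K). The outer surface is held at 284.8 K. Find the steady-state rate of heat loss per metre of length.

Q' = 39.4 W/m

Series thermal resistances, inner to outer:
  R'_conv,in = 1/(2πr h) = 1/(2π·0.168·1860) = 5.093×10^-4 m·K/W
  R'_brass = ln(0.186/0.168)/(2πk) = 0.1018/(2π·101) = 1.604×10^-4 m·K/W
  R'_expanded polystyrene = ln(0.308/0.186)/(2πk) = 0.5044/(2π·0.0382) = 2.101 m·K/W
ΣR = 5.093×10^-4 + 1.604×10^-4 + 2.101 = 2.102 m·K/W
Q' = ΔT/ΣR = (367.6 K − 284.8 K)/2.102 = 39.4 W/m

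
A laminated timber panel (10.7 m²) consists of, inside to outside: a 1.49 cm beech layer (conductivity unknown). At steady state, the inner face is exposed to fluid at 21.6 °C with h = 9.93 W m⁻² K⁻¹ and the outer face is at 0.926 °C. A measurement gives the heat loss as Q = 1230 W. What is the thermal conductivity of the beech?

ΣR = ΔT/Q = |21.6 − 0.926|/1230 = 0.01681 K/W
Known resistances:
  R_conv,in = 1/(hA) = 1/(9.93·10.7) = 0.009412 K/W
R_beech = ΣR − ΣR_known = 0.01681 − 0.009412 = 0.007398 K/W
L/(kA) = 0.007398 ⇒ k = 0.0149/(0.007398·10.7) = 0.188 W/m·K

k = 0.188 W/m·K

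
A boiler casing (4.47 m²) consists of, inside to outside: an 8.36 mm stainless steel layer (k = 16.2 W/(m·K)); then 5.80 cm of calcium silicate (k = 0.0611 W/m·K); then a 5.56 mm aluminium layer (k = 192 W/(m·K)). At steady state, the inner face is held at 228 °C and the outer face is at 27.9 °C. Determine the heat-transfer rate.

Q = 942 W

Treat each layer as a resistance in series:
  R_stainless steel = L/(kA) = 0.00836/(16.2·4.47) = 1.154×10^-4 K/W
  R_calcium silicate = L/(kA) = 0.0580/(0.0611·4.47) = 0.2124 K/W
  R_aluminium = L/(kA) = 0.00556/(192·4.47) = 6.478×10^-6 K/W
ΣR = 1.154×10^-4 + 0.2124 + 6.478×10^-6 = 0.2125 K/W
Q = ΔT/ΣR = (228 °C − 27.9 °C)/0.2125 = 942 W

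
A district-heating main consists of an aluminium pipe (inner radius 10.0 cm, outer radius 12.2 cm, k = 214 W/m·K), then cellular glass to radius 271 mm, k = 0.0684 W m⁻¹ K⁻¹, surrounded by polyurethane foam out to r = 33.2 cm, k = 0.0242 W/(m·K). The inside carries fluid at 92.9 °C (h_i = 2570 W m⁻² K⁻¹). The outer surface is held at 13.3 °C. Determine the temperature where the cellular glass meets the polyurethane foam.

Resistance network (inner→outer):
  R'_conv,in = 1/(2πr h) = 1/(2π·0.100·2570) = 6.193×10^-4 m·K/W
  R'_aluminium = ln(0.122/0.100)/(2πk) = 0.1989/(2π·214) = 1.479×10^-4 m·K/W
  R'_cellular glass = ln(0.271/0.122)/(2πk) = 0.7981/(2π·0.0684) = 1.857 m·K/W
  R'_polyurethane foam = ln(0.332/0.271)/(2πk) = 0.2030/(2π·0.0242) = 1.335 m·K/W
ΣR = 6.193×10^-4 + 1.479×10^-4 + 1.857 + 1.335 = 3.193 m·K/W
Q' = ΔT/ΣR = (92.9 °C − 13.3 °C)/3.193 = 24.93 W/m
From the inner boundary to the cellular glass/polyurethane foam interface, ΣR_partial = 1.858 m·K/W.
T_interface = T_in − Q'·ΣR_partial = 92.9 °C − (24.93)(1.858) = 46.6 °C

T = 46.6 °C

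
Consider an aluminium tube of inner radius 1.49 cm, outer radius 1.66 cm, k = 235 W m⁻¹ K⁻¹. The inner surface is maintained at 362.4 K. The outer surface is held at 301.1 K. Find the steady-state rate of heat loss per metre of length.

Q' = 838 kW/m

Q' = 2πk·ΔT/ln(r₂/r₁) = 2π × 235 × 61.3 / ln(0.0166/0.0149) = 8.38×10^5 W/m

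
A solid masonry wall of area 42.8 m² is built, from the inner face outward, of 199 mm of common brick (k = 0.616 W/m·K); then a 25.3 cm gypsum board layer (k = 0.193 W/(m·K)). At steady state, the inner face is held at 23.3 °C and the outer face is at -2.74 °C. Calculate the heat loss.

Series thermal resistances, inner to outer:
  R_common brick = L/(kA) = 0.199/(0.616·42.8) = 0.007548 K/W
  R_gypsum board = L/(kA) = 0.253/(0.193·42.8) = 0.03063 K/W
ΣR = 0.007548 + 0.03063 = 0.03818 K/W
Q = ΔT/ΣR = (23.3 °C − -2.74 °C)/0.03818 = 682 W

Q = 682 W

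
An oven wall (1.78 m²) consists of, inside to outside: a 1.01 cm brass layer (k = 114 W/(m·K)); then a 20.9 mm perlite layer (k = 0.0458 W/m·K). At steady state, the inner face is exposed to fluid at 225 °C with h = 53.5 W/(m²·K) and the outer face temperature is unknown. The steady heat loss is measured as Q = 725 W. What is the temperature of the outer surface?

Sum the resistances:
  R_conv,in = 1/(hA) = 1/(53.5·1.78) = 0.01050 K/W
  R_brass = L/(kA) = 0.0101/(114·1.78) = 4.977×10^-5 K/W
  R_perlite = L/(kA) = 0.0209/(0.0458·1.78) = 0.2564 K/W
ΣR = 0.2669 K/W
ΔT = Q·ΣR = 725 × 0.2669 = 193.5 K
Heat flows outward, so T_out = T_in − ΔT = 225 − 193.5 = 31.5 °C

T_out = 31.5 °C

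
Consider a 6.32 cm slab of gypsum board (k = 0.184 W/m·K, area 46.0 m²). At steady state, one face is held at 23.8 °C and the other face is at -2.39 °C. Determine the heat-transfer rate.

Q = 3.51 kW

Q = kA·ΔT/L = 0.184 × 46.0 × |23.8 °C − -2.39 °C| / 0.0632 = 3510 W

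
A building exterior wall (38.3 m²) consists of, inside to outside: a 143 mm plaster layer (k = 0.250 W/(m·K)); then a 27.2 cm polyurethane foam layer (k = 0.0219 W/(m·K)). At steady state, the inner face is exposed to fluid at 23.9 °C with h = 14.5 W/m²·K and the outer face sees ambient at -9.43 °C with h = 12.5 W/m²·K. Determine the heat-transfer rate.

Treat each layer as a resistance in series:
  R_conv,in = 1/(hA) = 1/(14.5·38.3) = 0.001801 K/W
  R_plaster = L/(kA) = 0.143/(0.250·38.3) = 0.01493 K/W
  R_polyurethane foam = L/(kA) = 0.272/(0.0219·38.3) = 0.3243 K/W
  R_conv,out = 1/(hA) = 1/(12.5·38.3) = 0.002089 K/W
ΣR = 0.001801 + 0.01493 + 0.3243 + 0.002089 = 0.3431 K/W
Q = ΔT/ΣR = (23.9 °C − -9.43 °C)/0.3431 = 97.1 W

Q = 97.1 W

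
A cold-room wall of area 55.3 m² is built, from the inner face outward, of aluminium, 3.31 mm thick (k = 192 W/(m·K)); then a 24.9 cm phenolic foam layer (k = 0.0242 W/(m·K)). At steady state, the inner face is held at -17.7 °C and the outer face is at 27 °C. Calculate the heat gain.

Resistance network (inner→outer):
  R_aluminium = L/(kA) = 0.00331/(192·55.3) = 3.117×10^-7 K/W
  R_phenolic foam = L/(kA) = 0.249/(0.0242·55.3) = 0.1861 K/W
ΣR = 3.117×10^-7 + 0.1861 = 0.1861 K/W
Q = ΔT/ΣR = (-17.7 °C − 27 °C)/0.1861 = -240 W
(Negative Q ⇒ heat flows inward; heat gain = 240 W.)

Q = 240 W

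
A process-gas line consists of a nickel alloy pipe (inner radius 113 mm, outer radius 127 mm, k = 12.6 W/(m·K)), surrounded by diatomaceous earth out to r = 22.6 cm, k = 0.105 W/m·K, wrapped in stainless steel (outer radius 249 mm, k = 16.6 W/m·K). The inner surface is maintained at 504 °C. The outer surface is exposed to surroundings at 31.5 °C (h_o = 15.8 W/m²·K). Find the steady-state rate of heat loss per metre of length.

Q' = 516 W/m

Treat each layer as a resistance in series:
  R'_nickel alloy = ln(0.127/0.113)/(2πk) = 0.1168/(2π·12.6) = 0.001475 m·K/W
  R'_diatomaceous earth = ln(0.226/0.127)/(2πk) = 0.5763/(2π·0.105) = 0.8736 m·K/W
  R'_stainless steel = ln(0.249/0.226)/(2πk) = 0.09692/(2π·16.6) = 9.292×10^-4 m·K/W
  R'_conv,out = 1/(2πr h) = 1/(2π·0.249·15.8) = 0.04045 m·K/W
ΣR = 0.001475 + 0.8736 + 9.292×10^-4 + 0.04045 = 0.9165 m·K/W
Q' = ΔT/ΣR = (504 °C − 31.5 °C)/0.9165 = 516 W/m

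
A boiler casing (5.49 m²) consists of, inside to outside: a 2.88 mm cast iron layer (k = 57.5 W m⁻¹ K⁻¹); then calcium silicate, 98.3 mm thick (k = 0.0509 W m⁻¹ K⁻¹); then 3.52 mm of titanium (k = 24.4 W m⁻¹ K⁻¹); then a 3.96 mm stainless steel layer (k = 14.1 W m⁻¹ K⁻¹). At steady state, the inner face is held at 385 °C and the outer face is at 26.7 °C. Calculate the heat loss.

Series thermal resistances, inner to outer:
  R_cast iron = L/(kA) = 0.00288/(57.5·5.49) = 9.123×10^-6 K/W
  R_calcium silicate = L/(kA) = 0.0983/(0.0509·5.49) = 0.3518 K/W
  R_titanium = L/(kA) = 0.00352/(24.4·5.49) = 2.628×10^-5 K/W
  R_stainless steel = L/(kA) = 0.00396/(14.1·5.49) = 5.116×10^-5 K/W
ΣR = 9.123×10^-6 + 0.3518 + 2.628×10^-5 + 5.116×10^-5 = 0.3519 K/W
Q = ΔT/ΣR = (385 °C − 26.7 °C)/0.3519 = 1020 W

Q = 1020 W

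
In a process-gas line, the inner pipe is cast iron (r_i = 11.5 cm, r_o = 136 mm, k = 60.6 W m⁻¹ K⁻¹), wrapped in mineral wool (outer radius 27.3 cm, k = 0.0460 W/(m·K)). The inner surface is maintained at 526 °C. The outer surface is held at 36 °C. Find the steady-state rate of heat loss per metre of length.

Resistance network (inner→outer):
  R'_cast iron = ln(0.136/0.115)/(2πk) = 0.1677/(2π·60.6) = 4.405×10^-4 m·K/W
  R'_mineral wool = ln(0.273/0.136)/(2πk) = 0.6968/(2π·0.0460) = 2.411 m·K/W
ΣR = 4.405×10^-4 + 2.411 = 2.411 m·K/W
Q' = ΔT/ΣR = (526 °C − 36 °C)/2.411 = 203 W/m

Q' = 203 W/m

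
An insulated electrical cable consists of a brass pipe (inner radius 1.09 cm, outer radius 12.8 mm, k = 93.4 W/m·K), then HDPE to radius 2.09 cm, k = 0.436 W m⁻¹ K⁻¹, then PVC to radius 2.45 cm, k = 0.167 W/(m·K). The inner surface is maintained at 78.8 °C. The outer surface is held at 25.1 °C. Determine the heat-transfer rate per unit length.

Series thermal resistances, inner to outer:
  R'_brass = ln(0.0128/0.0109)/(2πk) = 0.1607/(2π·93.4) = 2.738×10^-4 m·K/W
  R'_HDPE = ln(0.0209/0.0128)/(2πk) = 0.4903/(2π·0.436) = 0.1790 m·K/W
  R'_PVC = ln(0.0245/0.0209)/(2πk) = 0.1589/(2π·0.167) = 0.1515 m·K/W
ΣR = 2.738×10^-4 + 0.1790 + 0.1515 = 0.3308 m·K/W
Q' = ΔT/ΣR = (78.8 °C − 25.1 °C)/0.3308 = 162 W/m

Q' = 162 W/m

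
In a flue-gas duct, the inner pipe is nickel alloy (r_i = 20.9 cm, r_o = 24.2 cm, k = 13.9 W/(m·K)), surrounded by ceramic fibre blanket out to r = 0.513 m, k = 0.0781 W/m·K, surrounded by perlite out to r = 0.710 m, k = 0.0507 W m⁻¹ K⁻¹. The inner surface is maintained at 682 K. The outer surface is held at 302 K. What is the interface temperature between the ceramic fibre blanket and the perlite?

Treat each layer as a resistance in series:
  R'_nickel alloy = ln(0.242/0.209)/(2πk) = 0.1466/(2π·13.9) = 0.001679 m·K/W
  R'_ceramic fibre blanket = ln(0.513/0.242)/(2πk) = 0.7513/(2π·0.0781) = 1.531 m·K/W
  R'_perlite = ln(0.710/0.513)/(2πk) = 0.3250/(2π·0.0507) = 1.020 m·K/W
ΣR = 0.001679 + 1.531 + 1.020 = 2.553 m·K/W
Q' = ΔT/ΣR = (682 K − 302 K)/2.553 = 148.8 W/m
From the inner boundary to the ceramic fibre blanket/perlite interface, ΣR_partial = 1.533 m·K/W.
T_interface = T_in − Q'·ΣR_partial = 682 K − (148.8)(1.533) = 454 K

T = 454 K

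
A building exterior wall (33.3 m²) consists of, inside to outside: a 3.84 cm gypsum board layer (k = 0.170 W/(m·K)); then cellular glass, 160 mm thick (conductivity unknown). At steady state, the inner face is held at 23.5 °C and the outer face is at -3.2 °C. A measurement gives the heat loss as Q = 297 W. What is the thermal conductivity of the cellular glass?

k = 0.0578 W/m·K

ΣR = ΔT/Q = |23.5 − -3.2|/297 = 0.08990 K/W
Known resistances:
  R_gypsum board = L/(kA) = 0.0384/(0.170·33.3) = 0.006783 K/W
R_cellular glass = ΣR − ΣR_known = 0.08990 − 0.006783 = 0.08312 K/W
L/(kA) = 0.08312 ⇒ k = 0.160/(0.08312·33.3) = 0.0578 W/m·K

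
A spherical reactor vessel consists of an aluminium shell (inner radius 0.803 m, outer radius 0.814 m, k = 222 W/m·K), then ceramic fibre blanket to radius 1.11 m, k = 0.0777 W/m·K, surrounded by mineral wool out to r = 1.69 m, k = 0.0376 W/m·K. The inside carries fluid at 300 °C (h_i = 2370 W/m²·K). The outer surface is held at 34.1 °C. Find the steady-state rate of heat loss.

Resistance network (inner→outer):
  R_conv,in = 1/(4πr²h) = 1/(4π·0.803²·2370) = 5.207×10^-5 K/W
  R_aluminium = (1/0.803 − 1/0.814)/(4πk) = 0.01683/(4π·222) = 6.032×10^-6 K/W
  R_ceramic fibre blanket = (1/0.814 − 1/1.11)/(4πk) = 0.3276/(4π·0.0777) = 0.3355 K/W
  R_mineral wool = (1/1.11 − 1/1.69)/(4πk) = 0.3092/(4π·0.0376) = 0.6544 K/W
ΣR = 5.207×10^-5 + 6.032×10^-6 + 0.3355 + 0.6544 = 0.9900 K/W
Q = ΔT/ΣR = (300 °C − 34.1 °C)/0.9900 = 269 W

Q = 269 W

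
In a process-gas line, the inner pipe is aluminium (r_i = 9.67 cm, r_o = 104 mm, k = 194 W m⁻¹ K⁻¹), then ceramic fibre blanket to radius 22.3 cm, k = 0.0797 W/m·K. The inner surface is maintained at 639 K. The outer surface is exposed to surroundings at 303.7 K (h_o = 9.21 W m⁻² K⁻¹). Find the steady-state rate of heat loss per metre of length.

Q' = 209 W/m

Resistance network (inner→outer):
  R'_aluminium = ln(0.104/0.0967)/(2πk) = 0.07278/(2π·194) = 5.971×10^-5 m·K/W
  R'_ceramic fibre blanket = ln(0.223/0.104)/(2πk) = 0.7628/(2π·0.0797) = 1.523 m·K/W
  R'_conv,out = 1/(2πr h) = 1/(2π·0.223·9.21) = 0.07749 m·K/W
ΣR = 5.971×10^-5 + 1.523 + 0.07749 = 1.601 m·K/W
Q' = ΔT/ΣR = (639 K − 303.7 K)/1.601 = 209 W/m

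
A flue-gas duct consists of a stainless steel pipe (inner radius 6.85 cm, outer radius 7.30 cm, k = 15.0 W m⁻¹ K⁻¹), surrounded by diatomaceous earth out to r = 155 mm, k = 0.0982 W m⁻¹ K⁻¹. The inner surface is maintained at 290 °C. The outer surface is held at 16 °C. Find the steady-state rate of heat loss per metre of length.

Series thermal resistances, inner to outer:
  R'_stainless steel = ln(0.0730/0.0685)/(2πk) = 0.06363/(2π·15.0) = 6.751×10^-4 m·K/W
  R'_diatomaceous earth = ln(0.155/0.0730)/(2πk) = 0.7530/(2π·0.0982) = 1.220 m·K/W
ΣR = 6.751×10^-4 + 1.220 = 1.221 m·K/W
Q' = ΔT/ΣR = (290 °C − 16 °C)/1.221 = 224 W/m

Q' = 224 W/m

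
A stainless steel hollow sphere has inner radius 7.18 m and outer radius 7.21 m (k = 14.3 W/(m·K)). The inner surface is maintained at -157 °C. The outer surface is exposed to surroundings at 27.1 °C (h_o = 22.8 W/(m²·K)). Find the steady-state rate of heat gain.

Treat each layer as a resistance in series:
  R_stainless steel = (1/7.18 − 1/7.21)/(4πk) = 5.795×10^-4/(4π·14.3) = 3.225×10^-6 K/W
  R_conv,out = 1/(4πr²h) = 1/(4π·7.21²·22.8) = 6.714×10^-5 K/W
ΣR = 3.225×10^-6 + 6.714×10^-5 = 7.036×10^-5 K/W
Q = ΔT/ΣR = (-157 °C − 27.1 °C)/7.036×10^-5 = -2.62×10^6 W
(Negative Q ⇒ heat flows inward; heat gain = 2.62×10^6 W.)

Q = 2.62×10^6 W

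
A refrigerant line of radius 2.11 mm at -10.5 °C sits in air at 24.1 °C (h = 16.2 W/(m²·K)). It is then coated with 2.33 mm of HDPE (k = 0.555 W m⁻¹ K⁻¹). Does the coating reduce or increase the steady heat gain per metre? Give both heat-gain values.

increases: 7.43 → 14.3 W/m

Critical radius for a cylinder: r_cr = k/h = 0.0343 m = 3.43 cm.
Outer radius after coating: r₂ = 0.00211 + 0.00233 = 0.00444 m.
Since r₁ < r_cr and r₂ ≤ r_cr, the coating moves toward the maximum at r_cr — heat gain rises.
Bare: R = 1/(2πr₁h) = 4.656 m·K/W; Q = 34.6/4.656 = 7.43 W/m.
Coated: R = R_cond + R_conv = 2.426 m·K/W; Q = 34.6/2.426 = 14.3 W/m.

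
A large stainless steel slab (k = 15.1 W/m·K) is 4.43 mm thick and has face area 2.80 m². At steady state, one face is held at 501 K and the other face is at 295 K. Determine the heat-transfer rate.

Q = kA·ΔT/L = 15.1 × 2.80 × |501 K − 295 K| / 0.00443 = 1.97×10^6 W

Q = 1.97×10^6 W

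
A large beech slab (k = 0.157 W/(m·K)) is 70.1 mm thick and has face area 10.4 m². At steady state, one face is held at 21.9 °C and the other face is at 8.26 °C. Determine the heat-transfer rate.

Q = kA·ΔT/L = 0.157 × 10.4 × |21.9 °C − 8.26 °C| / 0.0701 = 318 W

Q = 318 W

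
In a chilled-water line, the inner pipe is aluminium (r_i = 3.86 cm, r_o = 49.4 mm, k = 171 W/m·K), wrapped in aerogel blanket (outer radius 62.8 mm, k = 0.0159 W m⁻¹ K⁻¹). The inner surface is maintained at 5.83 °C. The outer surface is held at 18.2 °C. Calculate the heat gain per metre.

Q' = 5.15 W/m

Resistance network (inner→outer):
  R'_aluminium = ln(0.0494/0.0386)/(2πk) = 0.2467/(2π·171) = 2.296×10^-4 m·K/W
  R'_aerogel blanket = ln(0.0628/0.0494)/(2πk) = 0.2400/(2π·0.0159) = 2.402 m·K/W
ΣR = 2.296×10^-4 + 2.402 = 2.402 m·K/W
Q' = ΔT/ΣR = (5.83 °C − 18.2 °C)/2.402 = -5.15 W/m
(Negative Q' ⇒ heat flows inward; heat gain = 5.15 W/m.)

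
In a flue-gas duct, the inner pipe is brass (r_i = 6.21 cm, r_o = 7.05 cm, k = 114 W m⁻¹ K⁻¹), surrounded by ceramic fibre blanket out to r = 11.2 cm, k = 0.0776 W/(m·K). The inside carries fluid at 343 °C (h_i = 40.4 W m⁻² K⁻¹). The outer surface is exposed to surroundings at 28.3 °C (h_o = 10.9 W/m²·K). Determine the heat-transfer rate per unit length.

Q' = 275 W/m

Treat each layer as a resistance in series:
  R'_conv,in = 1/(2πr h) = 1/(2π·0.0621·40.4) = 0.06344 m·K/W
  R'_brass = ln(0.0705/0.0621)/(2πk) = 0.1269/(2π·114) = 1.771×10^-4 m·K/W
  R'_ceramic fibre blanket = ln(0.112/0.0705)/(2πk) = 0.4629/(2π·0.0776) = 0.9494 m·K/W
  R'_conv,out = 1/(2πr h) = 1/(2π·0.112·10.9) = 0.1304 m·K/W
ΣR = 0.06344 + 1.771×10^-4 + 0.9494 + 0.1304 = 1.143 m·K/W
Q' = ΔT/ΣR = (343 °C − 28.3 °C)/1.143 = 275 W/m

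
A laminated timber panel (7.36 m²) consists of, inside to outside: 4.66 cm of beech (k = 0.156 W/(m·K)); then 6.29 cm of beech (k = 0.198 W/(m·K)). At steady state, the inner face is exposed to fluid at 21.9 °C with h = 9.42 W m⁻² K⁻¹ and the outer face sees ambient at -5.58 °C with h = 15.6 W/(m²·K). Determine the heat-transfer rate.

Treat each layer as a resistance in series:
  R_conv,in = 1/(hA) = 1/(9.42·7.36) = 0.01442 K/W
  R_beech = L/(kA) = 0.0466/(0.156·7.36) = 0.04059 K/W
  R_beech = L/(kA) = 0.0629/(0.198·7.36) = 0.04316 K/W
  R_conv,out = 1/(hA) = 1/(15.6·7.36) = 0.008710 K/W
ΣR = 0.01442 + 0.04059 + 0.04316 + 0.008710 = 0.1069 K/W
Q = ΔT/ΣR = (21.9 °C − -5.58 °C)/0.1069 = 257 W

Q = 257 W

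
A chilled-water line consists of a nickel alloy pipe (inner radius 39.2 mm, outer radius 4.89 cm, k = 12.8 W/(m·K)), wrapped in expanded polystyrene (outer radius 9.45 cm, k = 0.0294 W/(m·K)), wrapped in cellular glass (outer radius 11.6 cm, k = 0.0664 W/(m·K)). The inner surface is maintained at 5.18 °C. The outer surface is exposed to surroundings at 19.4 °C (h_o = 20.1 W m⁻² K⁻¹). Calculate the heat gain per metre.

Q' = 3.44 W/m

Resistance network (inner→outer):
  R'_nickel alloy = ln(0.0489/0.0392)/(2πk) = 0.2211/(2π·12.8) = 0.002749 m·K/W
  R'_expanded polystyrene = ln(0.0945/0.0489)/(2πk) = 0.6588/(2π·0.0294) = 3.566 m·K/W
  R'_cellular glass = ln(0.116/0.0945)/(2πk) = 0.2050/(2π·0.0664) = 0.4913 m·K/W
  R'_conv,out = 1/(2πr h) = 1/(2π·0.116·20.1) = 0.06826 m·K/W
ΣR = 0.002749 + 3.566 + 0.4913 + 0.06826 = 4.128 m·K/W
Q' = ΔT/ΣR = (5.18 °C − 19.4 °C)/4.128 = -3.44 W/m
(Negative Q' ⇒ heat flows inward; heat gain = 3.44 W/m.)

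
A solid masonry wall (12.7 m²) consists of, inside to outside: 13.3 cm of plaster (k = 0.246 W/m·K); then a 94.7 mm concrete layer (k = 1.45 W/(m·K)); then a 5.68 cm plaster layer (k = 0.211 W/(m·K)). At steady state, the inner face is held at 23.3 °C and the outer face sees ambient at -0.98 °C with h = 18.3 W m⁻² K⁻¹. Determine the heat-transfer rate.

Q = 332 W

Series thermal resistances, inner to outer:
  R_plaster = L/(kA) = 0.133/(0.246·12.7) = 0.04257 K/W
  R_concrete = L/(kA) = 0.0947/(1.45·12.7) = 0.005143 K/W
  R_plaster = L/(kA) = 0.0568/(0.211·12.7) = 0.02120 K/W
  R_conv,out = 1/(hA) = 1/(18.3·12.7) = 0.004303 K/W
ΣR = 0.04257 + 0.005143 + 0.02120 + 0.004303 = 0.07322 K/W
Q = ΔT/ΣR = (23.3 °C − -0.98 °C)/0.07322 = 332 W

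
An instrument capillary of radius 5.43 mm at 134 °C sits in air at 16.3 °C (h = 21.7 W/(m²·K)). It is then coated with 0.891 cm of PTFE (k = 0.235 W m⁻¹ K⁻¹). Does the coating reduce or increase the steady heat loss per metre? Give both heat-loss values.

increases: 87.1 → 101 W/m

Critical radius for a cylinder: r_cr = k/h = 0.0108 m = 1.08 cm.
Outer radius after coating: r₂ = 0.00543 + 0.00891 = 0.01434 m.
r₁ < r_cr < r₂: heat loss rises to a maximum at r_cr then falls. Whether the coating helps depends on whether Q(r₂) has dropped back below Q(r₁).
Bare: R = 1/(2πr₁h) = 1.351 m·K/W; Q = 117.7/1.351 = 87.1 W/m.
Coated: R = R_cond + R_conv = 1.169 m·K/W; Q = 117.7/1.169 = 101 W/m.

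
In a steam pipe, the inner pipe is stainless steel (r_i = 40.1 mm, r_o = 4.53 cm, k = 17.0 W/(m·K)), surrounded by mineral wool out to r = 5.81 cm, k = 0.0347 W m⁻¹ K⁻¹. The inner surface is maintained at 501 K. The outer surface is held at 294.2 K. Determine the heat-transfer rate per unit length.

Series thermal resistances, inner to outer:
  R'_stainless steel = ln(0.0453/0.0401)/(2πk) = 0.1219/(2π·17.0) = 0.001142 m·K/W
  R'_mineral wool = ln(0.0581/0.0453)/(2πk) = 0.2489/(2π·0.0347) = 1.141 m·K/W
ΣR = 0.001142 + 1.141 = 1.142 m·K/W
Q' = ΔT/ΣR = (501 K − 294.2 K)/1.142 = 181 W/m

Q' = 181 W/m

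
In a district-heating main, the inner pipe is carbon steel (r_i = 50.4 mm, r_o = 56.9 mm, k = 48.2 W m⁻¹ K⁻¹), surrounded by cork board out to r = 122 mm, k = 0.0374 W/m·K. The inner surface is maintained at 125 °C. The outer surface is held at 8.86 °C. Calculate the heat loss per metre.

Treat each layer as a resistance in series:
  R'_carbon steel = ln(0.0569/0.0504)/(2πk) = 0.1213/(2π·48.2) = 4.005×10^-4 m·K/W
  R'_cork board = ln(0.122/0.0569)/(2πk) = 0.7627/(2π·0.0374) = 3.246 m·K/W
ΣR = 4.005×10^-4 + 3.246 = 3.246 m·K/W
Q' = ΔT/ΣR = (125 °C − 8.86 °C)/3.246 = 35.8 W/m

Q' = 35.8 W/m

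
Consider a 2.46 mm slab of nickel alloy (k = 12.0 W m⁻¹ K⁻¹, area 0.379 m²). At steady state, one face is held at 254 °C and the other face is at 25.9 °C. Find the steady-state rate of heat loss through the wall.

Q = 422 kW

Q = kA·ΔT/L = 12.0 × 0.379 × |254 °C − 25.9 °C| / 0.00246 = 4.22×10^5 W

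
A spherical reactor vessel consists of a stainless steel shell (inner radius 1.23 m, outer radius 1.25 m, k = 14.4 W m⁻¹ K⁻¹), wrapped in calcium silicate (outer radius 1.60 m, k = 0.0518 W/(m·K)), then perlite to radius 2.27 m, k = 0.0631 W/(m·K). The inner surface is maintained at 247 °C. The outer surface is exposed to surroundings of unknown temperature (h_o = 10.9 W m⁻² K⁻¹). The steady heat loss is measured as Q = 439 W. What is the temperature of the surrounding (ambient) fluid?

Series resistances:
  R_stainless steel = (1/1.23 − 1/1.25)/(4πk) = 0.01301/(4π·14.4) = 7.189×10^-5 K/W
  R_calcium silicate = (1/1.25 − 1/1.60)/(4πk) = 0.1750/(4π·0.0518) = 0.2688 K/W
  R_perlite = (1/1.60 − 1/2.27)/(4πk) = 0.1845/(4π·0.0631) = 0.2326 K/W
  R_conv,out = 1/(4πr²h) = 1/(4π·2.27²·10.9) = 0.001417 K/W
ΣR = 0.5030 K/W
ΔT = Q·ΣR = 439 × 0.5030 = 220.8 K
Heat flows outward, so T_out = T_in − ΔT = 247 − 220.8 = 26.2 °C

T_out = 26.2 °C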